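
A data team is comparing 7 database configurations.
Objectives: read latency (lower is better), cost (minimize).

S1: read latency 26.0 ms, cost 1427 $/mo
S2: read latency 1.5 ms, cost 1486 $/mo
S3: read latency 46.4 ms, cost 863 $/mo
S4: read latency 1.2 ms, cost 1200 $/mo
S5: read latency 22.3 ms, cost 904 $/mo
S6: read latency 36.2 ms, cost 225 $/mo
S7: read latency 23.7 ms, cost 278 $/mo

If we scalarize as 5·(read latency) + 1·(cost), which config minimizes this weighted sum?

S7

S1: 5·26.0 + 1·1427 = 1557.0
S2: 5·1.5 + 1·1486 = 1493.5
S3: 5·46.4 + 1·863 = 1095.0
S4: 5·1.2 + 1·1200 = 1206.0
S5: 5·22.3 + 1·904 = 1015.5
S6: 5·36.2 + 1·225 = 406.0
S7: 5·23.7 + 1·278 = 396.5
Lowest: S7 at 396.5.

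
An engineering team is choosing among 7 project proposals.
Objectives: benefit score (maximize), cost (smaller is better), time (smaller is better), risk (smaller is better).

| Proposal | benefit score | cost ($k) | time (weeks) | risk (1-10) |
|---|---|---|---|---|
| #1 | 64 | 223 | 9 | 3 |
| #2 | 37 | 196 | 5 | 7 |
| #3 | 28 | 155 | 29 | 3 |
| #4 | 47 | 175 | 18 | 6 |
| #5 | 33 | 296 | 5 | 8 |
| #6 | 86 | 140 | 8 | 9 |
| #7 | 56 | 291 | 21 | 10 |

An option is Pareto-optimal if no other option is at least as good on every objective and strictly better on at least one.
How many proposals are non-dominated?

#1: not dominated.
#2: not dominated.
#3: not dominated.
#4: not dominated.
#5: dominated by #2 (benefit score 37≥33, cost 196≤296, time 5≤5, risk 7≤8).
#6: not dominated (best benefit score).
#7: dominated by #1 (benefit score 64≥56, cost 223≤291, time 9≤21, risk 3≤10).
Pareto-optimal: #1, #2, #3, #4, #6 → 5.

5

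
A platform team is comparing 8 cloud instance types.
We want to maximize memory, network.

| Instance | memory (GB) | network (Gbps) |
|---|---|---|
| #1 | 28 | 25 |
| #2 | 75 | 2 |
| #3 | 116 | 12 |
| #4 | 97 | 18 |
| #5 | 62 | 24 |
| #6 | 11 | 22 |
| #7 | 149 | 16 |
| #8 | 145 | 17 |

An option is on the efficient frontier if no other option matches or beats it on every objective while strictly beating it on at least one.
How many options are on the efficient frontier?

5

#1: not dominated (best network).
#2: dominated by #3 (memory 116≥75, network 12≥2).
#3: dominated by #7 (memory 149≥116, network 16≥12).
#4: not dominated.
#5: not dominated.
#6: dominated by #1 (memory 28≥11, network 25≥22).
#7: not dominated (best memory).
#8: not dominated.
Pareto-optimal: #1, #4, #5, #7, #8 → 5.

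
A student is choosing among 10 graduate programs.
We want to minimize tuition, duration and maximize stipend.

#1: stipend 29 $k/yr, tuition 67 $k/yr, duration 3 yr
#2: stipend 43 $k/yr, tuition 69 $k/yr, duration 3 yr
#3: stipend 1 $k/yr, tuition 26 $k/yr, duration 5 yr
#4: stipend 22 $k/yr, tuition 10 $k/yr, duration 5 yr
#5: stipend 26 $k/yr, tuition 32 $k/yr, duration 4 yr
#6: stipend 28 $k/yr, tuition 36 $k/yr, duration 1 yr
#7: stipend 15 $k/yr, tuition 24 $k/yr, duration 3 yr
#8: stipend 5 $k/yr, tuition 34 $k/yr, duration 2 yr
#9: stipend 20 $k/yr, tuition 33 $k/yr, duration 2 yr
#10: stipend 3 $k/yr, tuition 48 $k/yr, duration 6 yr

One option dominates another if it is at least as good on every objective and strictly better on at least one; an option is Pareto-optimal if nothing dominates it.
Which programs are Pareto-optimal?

#1: not dominated.
#2: not dominated (best stipend).
#3: dominated by #4 (stipend 22≥1, tuition 10≤26, duration 5≤5).
#4: not dominated (best tuition).
#5: not dominated.
#6: not dominated (best duration).
#7: not dominated.
#8: dominated by #9 (stipend 20≥5, tuition 33≤34, duration 2≤2).
#9: not dominated.
#10: dominated by #4 (stipend 22≥3, tuition 10≤48, duration 5≤6).

#1, #2, #4, #5, #6, #7, #9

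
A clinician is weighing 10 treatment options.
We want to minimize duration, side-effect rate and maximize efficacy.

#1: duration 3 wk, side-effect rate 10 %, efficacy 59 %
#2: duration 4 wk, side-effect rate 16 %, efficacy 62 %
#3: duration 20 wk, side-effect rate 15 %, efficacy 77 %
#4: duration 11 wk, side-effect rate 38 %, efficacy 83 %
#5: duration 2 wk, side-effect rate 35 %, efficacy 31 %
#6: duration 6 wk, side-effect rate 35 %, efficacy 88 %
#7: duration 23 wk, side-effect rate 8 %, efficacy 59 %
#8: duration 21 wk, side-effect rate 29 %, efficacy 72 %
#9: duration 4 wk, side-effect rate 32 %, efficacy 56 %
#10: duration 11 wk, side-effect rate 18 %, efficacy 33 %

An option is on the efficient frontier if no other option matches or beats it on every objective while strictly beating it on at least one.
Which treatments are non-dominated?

#1: not dominated.
#2: not dominated.
#3: not dominated.
#4: dominated by #6 (duration 6≤11, side-effect rate 35≤38, efficacy 88≥83).
#5: not dominated (best duration).
#6: not dominated (best efficacy).
#7: not dominated (best side-effect rate).
#8: dominated by #3 (duration 20≤21, side-effect rate 15≤29, efficacy 77≥72).
#9: dominated by #1 (duration 3≤4, side-effect rate 10≤32, efficacy 59≥56).
#10: dominated by #1 (duration 3≤11, side-effect rate 10≤18, efficacy 59≥33).

#1, #2, #3, #5, #6, #7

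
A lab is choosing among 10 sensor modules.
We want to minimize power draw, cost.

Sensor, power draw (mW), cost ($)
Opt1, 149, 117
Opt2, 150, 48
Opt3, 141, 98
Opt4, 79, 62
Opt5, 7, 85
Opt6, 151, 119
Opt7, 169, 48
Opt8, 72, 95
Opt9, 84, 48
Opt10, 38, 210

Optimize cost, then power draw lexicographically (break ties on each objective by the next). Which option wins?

First minimize cost: best is 48, kept {Opt2, Opt7, Opt9}.
Then minimize power draw: best is 84, kept {Opt9}.

Opt9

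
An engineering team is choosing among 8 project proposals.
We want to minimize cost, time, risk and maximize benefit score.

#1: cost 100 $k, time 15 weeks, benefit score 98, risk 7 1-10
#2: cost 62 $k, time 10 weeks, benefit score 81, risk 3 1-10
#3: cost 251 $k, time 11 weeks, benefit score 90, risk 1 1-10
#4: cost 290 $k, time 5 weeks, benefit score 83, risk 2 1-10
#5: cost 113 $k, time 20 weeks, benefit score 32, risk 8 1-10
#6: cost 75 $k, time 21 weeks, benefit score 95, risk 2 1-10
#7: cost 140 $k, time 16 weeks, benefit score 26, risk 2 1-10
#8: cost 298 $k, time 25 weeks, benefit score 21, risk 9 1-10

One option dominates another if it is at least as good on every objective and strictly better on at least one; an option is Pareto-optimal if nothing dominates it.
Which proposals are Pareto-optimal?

#1, #2, #3, #4, #6, #7

#1: not dominated (best benefit score).
#2: not dominated (best cost).
#3: not dominated (best risk).
#4: not dominated (best time).
#5: dominated by #1 (cost 100≤113, time 15≤20, benefit score 98≥32, risk 7≤8).
#6: not dominated.
#7: not dominated.
#8: dominated by #1 (cost 100≤298, time 15≤25, benefit score 98≥21, risk 7≤9).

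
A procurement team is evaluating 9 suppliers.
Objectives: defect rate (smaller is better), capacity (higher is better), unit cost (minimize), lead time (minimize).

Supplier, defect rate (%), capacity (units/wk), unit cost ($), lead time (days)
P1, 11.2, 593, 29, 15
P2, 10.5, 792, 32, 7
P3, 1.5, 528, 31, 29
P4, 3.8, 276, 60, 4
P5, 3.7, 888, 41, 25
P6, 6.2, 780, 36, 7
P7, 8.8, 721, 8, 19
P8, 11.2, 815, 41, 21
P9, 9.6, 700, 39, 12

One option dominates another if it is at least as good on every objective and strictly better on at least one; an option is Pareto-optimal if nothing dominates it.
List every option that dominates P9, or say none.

P6: defect rate 6.2≤9.6, capacity 780≥700, unit cost 36≤39, lead time 7≤12 — dominates P9.
Others (P1, P2, P3, P4, P5, P7, P8) are each worse than P9 on at least one objective.

P6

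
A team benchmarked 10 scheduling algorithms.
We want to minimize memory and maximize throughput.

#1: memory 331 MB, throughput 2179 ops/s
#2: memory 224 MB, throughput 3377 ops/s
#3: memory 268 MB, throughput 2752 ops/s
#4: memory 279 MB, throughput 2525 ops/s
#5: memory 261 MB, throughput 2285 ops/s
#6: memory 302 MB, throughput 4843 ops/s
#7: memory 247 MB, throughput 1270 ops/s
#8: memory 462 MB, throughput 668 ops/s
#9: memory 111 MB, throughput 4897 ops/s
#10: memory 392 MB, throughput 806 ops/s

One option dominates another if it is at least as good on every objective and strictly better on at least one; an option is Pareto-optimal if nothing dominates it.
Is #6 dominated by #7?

#7 vs #6: #7 is worse on throughput (1270 vs 4843), so it does not dominate #6.

No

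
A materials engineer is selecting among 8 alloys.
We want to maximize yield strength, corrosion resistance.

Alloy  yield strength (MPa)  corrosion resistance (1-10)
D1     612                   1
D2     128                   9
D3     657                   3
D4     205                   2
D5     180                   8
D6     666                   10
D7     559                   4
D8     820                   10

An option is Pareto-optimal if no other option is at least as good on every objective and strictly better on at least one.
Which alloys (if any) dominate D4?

D3: yield strength 657≥205, corrosion resistance 3≥2 — dominates D4.
D6: yield strength 666≥205, corrosion resistance 10≥2 — dominates D4.
D7: yield strength 559≥205, corrosion resistance 4≥2 — dominates D4.
D8: yield strength 820≥205, corrosion resistance 10≥2 — dominates D4.
Others (D1, D2, D5) are each worse than D4 on at least one objective.

D3, D6, D7, D8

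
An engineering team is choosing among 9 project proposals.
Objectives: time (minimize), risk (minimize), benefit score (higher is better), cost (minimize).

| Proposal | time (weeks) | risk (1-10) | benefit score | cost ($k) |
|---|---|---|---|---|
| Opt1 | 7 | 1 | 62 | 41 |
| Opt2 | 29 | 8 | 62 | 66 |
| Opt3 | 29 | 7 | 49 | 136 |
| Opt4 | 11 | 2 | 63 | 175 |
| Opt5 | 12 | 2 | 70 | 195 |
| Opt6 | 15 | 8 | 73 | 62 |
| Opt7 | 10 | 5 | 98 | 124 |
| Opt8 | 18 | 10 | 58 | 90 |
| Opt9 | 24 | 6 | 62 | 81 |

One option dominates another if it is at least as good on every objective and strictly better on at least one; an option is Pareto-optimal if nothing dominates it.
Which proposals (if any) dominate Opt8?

Opt1: time 7≤18, risk 1≤10, benefit score 62≥58, cost 41≤90 — dominates Opt8.
Opt6: time 15≤18, risk 8≤10, benefit score 73≥58, cost 62≤90 — dominates Opt8.
Others (Opt2, Opt3, Opt4, Opt5, Opt7, Opt9) are each worse than Opt8 on at least one objective.

Opt1, Opt6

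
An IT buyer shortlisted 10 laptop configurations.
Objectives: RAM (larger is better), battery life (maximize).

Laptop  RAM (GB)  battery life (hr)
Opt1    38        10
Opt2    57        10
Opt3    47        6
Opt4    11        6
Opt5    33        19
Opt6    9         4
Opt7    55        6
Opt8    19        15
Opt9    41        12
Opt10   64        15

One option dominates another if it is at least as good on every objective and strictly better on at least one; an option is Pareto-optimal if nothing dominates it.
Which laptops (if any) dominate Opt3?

Opt2, Opt7, Opt10

Opt2: RAM 57≥47, battery life 10≥6 — dominates Opt3.
Opt7: RAM 55≥47, battery life 6≥6 — dominates Opt3.
Opt10: RAM 64≥47, battery life 15≥6 — dominates Opt3.
Others (Opt1, Opt4, Opt5, Opt6, Opt8, Opt9) are each worse than Opt3 on at least one objective.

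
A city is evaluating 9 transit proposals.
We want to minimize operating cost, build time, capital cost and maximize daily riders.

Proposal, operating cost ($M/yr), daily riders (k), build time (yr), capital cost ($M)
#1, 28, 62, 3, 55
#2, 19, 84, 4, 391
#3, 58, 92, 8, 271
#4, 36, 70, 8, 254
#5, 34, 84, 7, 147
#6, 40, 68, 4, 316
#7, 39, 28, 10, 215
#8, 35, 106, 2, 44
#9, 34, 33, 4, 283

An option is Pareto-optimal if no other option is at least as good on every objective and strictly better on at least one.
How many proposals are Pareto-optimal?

#1: not dominated.
#2: not dominated (best operating cost).
#3: dominated by #8 (operating cost 35≤58, daily riders 106≥92, build time 2≤8, capital cost 44≤271).
#4: dominated by #5 (operating cost 34≤36, daily riders 84≥70, build time 7≤8, capital cost 147≤254).
#5: not dominated.
#6: dominated by #8 (operating cost 35≤40, daily riders 106≥68, build time 2≤4, capital cost 44≤316).
#7: dominated by #1 (operating cost 28≤39, daily riders 62≥28, build time 3≤10, capital cost 55≤215).
#8: not dominated (best daily riders).
#9: dominated by #1 (operating cost 28≤34, daily riders 62≥33, build time 3≤4, capital cost 55≤283).
Pareto-optimal: #1, #2, #5, #8 → 4.

4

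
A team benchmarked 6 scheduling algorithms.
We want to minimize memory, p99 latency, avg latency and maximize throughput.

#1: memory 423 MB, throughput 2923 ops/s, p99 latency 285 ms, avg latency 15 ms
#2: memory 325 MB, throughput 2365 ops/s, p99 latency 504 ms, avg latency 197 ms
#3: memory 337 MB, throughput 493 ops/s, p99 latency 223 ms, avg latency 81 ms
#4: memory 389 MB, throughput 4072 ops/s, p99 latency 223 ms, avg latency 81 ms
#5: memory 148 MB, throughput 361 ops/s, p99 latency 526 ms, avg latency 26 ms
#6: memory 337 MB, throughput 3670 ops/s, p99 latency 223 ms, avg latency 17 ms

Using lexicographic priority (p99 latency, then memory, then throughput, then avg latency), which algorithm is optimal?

First minimize p99 latency: best is 223, kept {#3, #4, #6}.
Then minimize memory: best is 337, kept {#3, #6}.
Then maximize throughput: best is 3670, kept {#6}.

#6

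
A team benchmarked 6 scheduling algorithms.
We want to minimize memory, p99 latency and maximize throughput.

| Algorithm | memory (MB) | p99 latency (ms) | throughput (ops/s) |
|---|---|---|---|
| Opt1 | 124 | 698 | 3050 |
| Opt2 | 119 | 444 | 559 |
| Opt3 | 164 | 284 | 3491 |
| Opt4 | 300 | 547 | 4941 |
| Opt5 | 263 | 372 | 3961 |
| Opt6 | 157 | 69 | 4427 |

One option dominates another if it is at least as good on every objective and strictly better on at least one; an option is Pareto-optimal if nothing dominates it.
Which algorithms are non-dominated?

Opt1, Opt2, Opt4, Opt6

Opt1: not dominated.
Opt2: not dominated (best memory).
Opt3: dominated by Opt6 (memory 157≤164, p99 latency 69≤284, throughput 4427≥3491).
Opt4: not dominated (best throughput).
Opt5: dominated by Opt6 (memory 157≤263, p99 latency 69≤372, throughput 4427≥3961).
Opt6: not dominated (best p99 latency).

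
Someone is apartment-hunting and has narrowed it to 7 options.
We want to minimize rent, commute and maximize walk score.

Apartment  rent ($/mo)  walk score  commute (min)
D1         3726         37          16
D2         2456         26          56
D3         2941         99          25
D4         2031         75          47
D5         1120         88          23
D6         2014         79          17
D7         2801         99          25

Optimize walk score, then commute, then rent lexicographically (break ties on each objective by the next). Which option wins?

First maximize walk score: best is 99, kept {D3, D7}.
Then minimize commute: best is 25, kept {D3, D7}.
Then minimize rent: best is 2801, kept {D7}.

D7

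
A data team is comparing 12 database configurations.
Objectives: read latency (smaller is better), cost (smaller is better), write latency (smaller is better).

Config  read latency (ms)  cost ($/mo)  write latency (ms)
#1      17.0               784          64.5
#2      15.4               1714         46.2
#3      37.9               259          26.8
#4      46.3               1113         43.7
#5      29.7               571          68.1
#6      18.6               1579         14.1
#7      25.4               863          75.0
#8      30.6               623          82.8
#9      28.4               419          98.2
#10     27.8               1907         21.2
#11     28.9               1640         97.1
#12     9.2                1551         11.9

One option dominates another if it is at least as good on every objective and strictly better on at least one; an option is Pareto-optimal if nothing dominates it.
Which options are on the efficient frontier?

#1, #3, #5, #9, #12

#1: not dominated.
#2: dominated by #12 (read latency 9.2≤15.4, cost 1551≤1714, write latency 11.9≤46.2).
#3: not dominated (best cost).
#4: dominated by #3 (read latency 37.9≤46.3, cost 259≤1113, write latency 26.8≤43.7).
#5: not dominated.
#6: dominated by #12 (read latency 9.2≤18.6, cost 1551≤1579, write latency 11.9≤14.1).
#7: dominated by #1 (read latency 17.0≤25.4, cost 784≤863, write latency 64.5≤75.0).
#8: dominated by #5 (read latency 29.7≤30.6, cost 571≤623, write latency 68.1≤82.8).
#9: not dominated.
#10: dominated by #6 (read latency 18.6≤27.8, cost 1579≤1907, write latency 14.1≤21.2).
#11: dominated by #1 (read latency 17.0≤28.9, cost 784≤1640, write latency 64.5≤97.1).
#12: not dominated (best read latency).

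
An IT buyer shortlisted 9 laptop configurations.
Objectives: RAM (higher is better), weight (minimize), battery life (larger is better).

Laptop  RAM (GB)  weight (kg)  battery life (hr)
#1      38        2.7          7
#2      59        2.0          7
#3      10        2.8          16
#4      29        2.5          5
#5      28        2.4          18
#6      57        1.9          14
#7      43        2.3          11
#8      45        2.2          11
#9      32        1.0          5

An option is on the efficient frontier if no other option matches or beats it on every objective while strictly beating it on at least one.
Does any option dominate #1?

Yes

#2 vs #1: RAM 59≥38, weight 2.0≤2.7, battery life 7≥7 — #2 is at least as good on every objective and strictly better on at least one, so #2 dominates #1.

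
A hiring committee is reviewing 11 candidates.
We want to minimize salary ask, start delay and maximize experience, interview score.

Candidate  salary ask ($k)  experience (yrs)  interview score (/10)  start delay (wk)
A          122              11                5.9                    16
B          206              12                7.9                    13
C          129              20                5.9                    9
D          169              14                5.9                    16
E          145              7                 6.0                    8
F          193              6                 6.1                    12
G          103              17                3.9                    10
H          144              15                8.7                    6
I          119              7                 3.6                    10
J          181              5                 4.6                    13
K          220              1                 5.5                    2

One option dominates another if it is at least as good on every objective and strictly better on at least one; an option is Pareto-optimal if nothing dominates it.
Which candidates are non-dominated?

A: not dominated.
B: dominated by H (salary ask 144≤206, experience 15≥12, interview score 8.7≥7.9, start delay 6≤13).
C: not dominated (best experience).
D: dominated by C (salary ask 129≤169, experience 20≥14, interview score 5.9≥5.9, start delay 9≤16).
E: dominated by H (salary ask 144≤145, experience 15≥7, interview score 8.7≥6.0, start delay 6≤8).
F: dominated by H (salary ask 144≤193, experience 15≥6, interview score 8.7≥6.1, start delay 6≤12).
G: not dominated (best salary ask).
H: not dominated (best interview score).
I: dominated by G (salary ask 103≤119, experience 17≥7, interview score 3.9≥3.6, start delay 10≤10).
J: dominated by C (salary ask 129≤181, experience 20≥5, interview score 5.9≥4.6, start delay 9≤13).
K: not dominated (best start delay).

A, C, G, H, K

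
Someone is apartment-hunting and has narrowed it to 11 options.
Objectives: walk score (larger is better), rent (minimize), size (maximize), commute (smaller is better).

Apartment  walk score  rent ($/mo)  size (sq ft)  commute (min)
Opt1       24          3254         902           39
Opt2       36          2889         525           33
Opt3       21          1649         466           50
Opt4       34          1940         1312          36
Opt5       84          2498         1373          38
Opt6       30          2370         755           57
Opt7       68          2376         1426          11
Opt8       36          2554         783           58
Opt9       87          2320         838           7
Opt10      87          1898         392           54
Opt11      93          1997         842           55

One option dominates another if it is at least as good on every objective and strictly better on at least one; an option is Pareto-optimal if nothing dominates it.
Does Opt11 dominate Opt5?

No

Opt11 vs Opt5: Opt11 is worse on size (842 vs 1373), so it does not dominate Opt5.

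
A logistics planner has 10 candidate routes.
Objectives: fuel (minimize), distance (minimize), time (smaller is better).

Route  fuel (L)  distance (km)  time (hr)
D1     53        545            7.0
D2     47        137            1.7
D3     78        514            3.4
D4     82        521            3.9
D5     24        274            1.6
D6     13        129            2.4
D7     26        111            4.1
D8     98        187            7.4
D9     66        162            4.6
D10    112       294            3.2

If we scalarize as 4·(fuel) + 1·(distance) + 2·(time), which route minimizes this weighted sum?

D6

D1: 4·53 + 1·545 + 2·7.0 = 771.0
D2: 4·47 + 1·137 + 2·1.7 = 328.4
D3: 4·78 + 1·514 + 2·3.4 = 832.8
D4: 4·82 + 1·521 + 2·3.9 = 856.8
D5: 4·24 + 1·274 + 2·1.6 = 373.2
D6: 4·13 + 1·129 + 2·2.4 = 185.8
D7: 4·26 + 1·111 + 2·4.1 = 223.2
D8: 4·98 + 1·187 + 2·7.4 = 593.8
D9: 4·66 + 1·162 + 2·4.6 = 435.2
D10: 4·112 + 1·294 + 2·3.2 = 748.4
Lowest: D6 at 185.8.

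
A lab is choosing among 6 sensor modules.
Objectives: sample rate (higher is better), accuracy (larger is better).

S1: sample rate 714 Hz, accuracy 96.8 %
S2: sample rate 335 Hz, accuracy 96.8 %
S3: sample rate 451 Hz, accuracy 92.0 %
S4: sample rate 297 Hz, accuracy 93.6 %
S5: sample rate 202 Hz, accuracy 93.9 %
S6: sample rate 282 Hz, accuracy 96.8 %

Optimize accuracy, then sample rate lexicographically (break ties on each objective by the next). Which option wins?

S1

First maximize accuracy: best is 96.8, kept {S1, S2, S6}.
Then maximize sample rate: best is 714, kept {S1}.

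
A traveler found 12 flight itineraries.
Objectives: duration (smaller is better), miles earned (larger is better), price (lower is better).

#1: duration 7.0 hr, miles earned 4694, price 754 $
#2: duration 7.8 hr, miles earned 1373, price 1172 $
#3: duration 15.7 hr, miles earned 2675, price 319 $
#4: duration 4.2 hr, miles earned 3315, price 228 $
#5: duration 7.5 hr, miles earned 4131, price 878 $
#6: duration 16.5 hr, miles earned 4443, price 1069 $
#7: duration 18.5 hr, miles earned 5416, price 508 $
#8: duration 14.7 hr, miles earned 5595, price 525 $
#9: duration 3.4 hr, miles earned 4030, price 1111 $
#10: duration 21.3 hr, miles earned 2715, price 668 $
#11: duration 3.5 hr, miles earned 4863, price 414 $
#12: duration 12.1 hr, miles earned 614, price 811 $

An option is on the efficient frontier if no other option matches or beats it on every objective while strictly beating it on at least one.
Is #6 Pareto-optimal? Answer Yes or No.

#1 vs #6: duration 7.0≤16.5, miles earned 4694≥4443, price 754≤1069 — #1 is at least as good on every objective and strictly better on at least one, so #1 dominates #6.

No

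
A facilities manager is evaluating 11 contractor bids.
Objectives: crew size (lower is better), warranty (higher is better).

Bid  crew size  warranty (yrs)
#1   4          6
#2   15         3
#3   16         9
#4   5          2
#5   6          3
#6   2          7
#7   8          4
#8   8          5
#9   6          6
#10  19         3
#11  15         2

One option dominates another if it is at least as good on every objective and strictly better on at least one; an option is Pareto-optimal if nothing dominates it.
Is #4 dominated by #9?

#9 vs #4: #9 is worse on crew size (6 vs 5), so it does not dominate #4.

No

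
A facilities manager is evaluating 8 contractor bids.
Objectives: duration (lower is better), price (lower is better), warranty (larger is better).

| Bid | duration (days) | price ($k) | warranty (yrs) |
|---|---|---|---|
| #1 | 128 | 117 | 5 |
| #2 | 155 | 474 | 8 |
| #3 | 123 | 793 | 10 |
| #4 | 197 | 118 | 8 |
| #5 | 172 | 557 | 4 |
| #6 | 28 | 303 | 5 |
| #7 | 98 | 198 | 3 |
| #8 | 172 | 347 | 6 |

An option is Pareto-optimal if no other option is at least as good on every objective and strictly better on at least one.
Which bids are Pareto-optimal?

#1: not dominated (best price).
#2: not dominated.
#3: not dominated (best warranty).
#4: not dominated.
#5: dominated by #1 (duration 128≤172, price 117≤557, warranty 5≥4).
#6: not dominated (best duration).
#7: not dominated.
#8: not dominated.

#1, #2, #3, #4, #6, #7, #8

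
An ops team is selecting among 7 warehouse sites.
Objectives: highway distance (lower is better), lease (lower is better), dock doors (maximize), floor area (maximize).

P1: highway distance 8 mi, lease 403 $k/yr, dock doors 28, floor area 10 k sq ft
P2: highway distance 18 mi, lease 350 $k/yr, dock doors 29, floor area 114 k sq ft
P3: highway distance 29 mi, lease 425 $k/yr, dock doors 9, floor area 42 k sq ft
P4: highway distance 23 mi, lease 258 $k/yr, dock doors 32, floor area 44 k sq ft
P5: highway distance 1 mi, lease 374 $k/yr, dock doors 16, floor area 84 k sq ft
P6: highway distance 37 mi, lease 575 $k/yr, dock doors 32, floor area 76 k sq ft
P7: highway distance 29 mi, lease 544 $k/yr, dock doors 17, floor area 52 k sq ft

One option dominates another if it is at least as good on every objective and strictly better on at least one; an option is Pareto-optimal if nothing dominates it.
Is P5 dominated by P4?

P4 vs P5: P4 is worse on highway distance (23 vs 1), so it does not dominate P5.

No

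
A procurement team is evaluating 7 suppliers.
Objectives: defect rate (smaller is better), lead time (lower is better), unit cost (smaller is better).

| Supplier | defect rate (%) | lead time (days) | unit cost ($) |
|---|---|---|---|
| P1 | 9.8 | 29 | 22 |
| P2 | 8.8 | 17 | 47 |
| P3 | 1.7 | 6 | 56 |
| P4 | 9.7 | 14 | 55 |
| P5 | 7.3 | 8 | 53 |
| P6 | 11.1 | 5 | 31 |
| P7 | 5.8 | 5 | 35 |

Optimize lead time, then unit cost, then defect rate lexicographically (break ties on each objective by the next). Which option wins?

P6

First minimize lead time: best is 5, kept {P6, P7}.
Then minimize unit cost: best is 31, kept {P6}.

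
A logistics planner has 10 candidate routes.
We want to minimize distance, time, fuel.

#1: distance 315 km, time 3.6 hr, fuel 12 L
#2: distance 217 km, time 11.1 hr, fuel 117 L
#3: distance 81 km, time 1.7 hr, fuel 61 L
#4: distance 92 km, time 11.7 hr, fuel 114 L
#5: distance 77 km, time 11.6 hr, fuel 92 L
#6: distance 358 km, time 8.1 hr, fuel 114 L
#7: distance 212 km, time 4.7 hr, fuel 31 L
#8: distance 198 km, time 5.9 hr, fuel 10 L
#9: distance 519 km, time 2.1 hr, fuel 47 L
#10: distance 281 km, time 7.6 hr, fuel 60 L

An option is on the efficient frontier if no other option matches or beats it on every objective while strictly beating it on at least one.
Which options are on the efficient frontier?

#1: not dominated.
#2: dominated by #3 (distance 81≤217, time 1.7≤11.1, fuel 61≤117).
#3: not dominated (best time).
#4: dominated by #3 (distance 81≤92, time 1.7≤11.7, fuel 61≤114).
#5: not dominated (best distance).
#6: dominated by #1 (distance 315≤358, time 3.6≤8.1, fuel 12≤114).
#7: not dominated.
#8: not dominated (best fuel).
#9: not dominated.
#10: dominated by #7 (distance 212≤281, time 4.7≤7.6, fuel 31≤60).

#1, #3, #5, #7, #8, #9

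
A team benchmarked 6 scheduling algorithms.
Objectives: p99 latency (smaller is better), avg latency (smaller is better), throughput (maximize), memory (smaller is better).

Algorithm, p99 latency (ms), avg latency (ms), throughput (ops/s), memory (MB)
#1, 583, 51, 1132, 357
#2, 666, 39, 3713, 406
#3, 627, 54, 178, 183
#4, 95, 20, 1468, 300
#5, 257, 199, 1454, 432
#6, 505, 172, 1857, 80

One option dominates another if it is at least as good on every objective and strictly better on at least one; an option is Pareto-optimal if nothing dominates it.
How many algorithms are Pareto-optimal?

#1: dominated by #4 (p99 latency 95≤583, avg latency 20≤51, throughput 1468≥1132, memory 300≤357).
#2: not dominated (best throughput).
#3: not dominated.
#4: not dominated (best p99 latency).
#5: dominated by #4 (p99 latency 95≤257, avg latency 20≤199, throughput 1468≥1454, memory 300≤432).
#6: not dominated (best memory).
Pareto-optimal: #2, #3, #4, #6 → 4.

4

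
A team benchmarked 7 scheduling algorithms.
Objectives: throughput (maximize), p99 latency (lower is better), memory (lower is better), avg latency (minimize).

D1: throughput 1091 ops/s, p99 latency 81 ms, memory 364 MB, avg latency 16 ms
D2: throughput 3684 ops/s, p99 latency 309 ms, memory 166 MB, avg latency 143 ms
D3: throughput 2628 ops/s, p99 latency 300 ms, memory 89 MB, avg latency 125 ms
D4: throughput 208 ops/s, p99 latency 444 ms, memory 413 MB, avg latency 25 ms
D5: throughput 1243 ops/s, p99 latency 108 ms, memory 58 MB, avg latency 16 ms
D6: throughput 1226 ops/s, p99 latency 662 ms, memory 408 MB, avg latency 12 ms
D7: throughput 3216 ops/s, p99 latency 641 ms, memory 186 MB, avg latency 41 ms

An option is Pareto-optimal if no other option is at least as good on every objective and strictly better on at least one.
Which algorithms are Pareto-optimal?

D1: not dominated (best p99 latency).
D2: not dominated (best throughput).
D3: not dominated.
D4: dominated by D1 (throughput 1091≥208, p99 latency 81≤444, memory 364≤413, avg latency 16≤25).
D5: not dominated (best memory).
D6: not dominated (best avg latency).
D7: not dominated.

D1, D2, D3, D5, D6, D7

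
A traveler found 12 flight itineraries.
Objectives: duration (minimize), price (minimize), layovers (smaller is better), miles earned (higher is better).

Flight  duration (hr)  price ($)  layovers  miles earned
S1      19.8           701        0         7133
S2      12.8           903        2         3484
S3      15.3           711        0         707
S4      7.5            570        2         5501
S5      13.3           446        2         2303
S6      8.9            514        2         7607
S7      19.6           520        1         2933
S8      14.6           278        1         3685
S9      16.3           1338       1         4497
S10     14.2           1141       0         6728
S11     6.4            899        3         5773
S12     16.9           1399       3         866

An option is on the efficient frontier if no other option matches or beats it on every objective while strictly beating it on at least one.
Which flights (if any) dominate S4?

S1: worse on duration (19.8 vs 7.5).
S2: worse on duration (12.8 vs 7.5).
S3: worse on duration (15.3 vs 7.5).
S5: worse on duration (13.3 vs 7.5).
S6: worse on duration (8.9 vs 7.5).
S7: worse on duration (19.6 vs 7.5).
S8: worse on duration (14.6 vs 7.5).
S9: worse on duration (16.3 vs 7.5).
S10: worse on duration (14.2 vs 7.5).
S11: worse on price (899 vs 570).
S12: worse on duration (16.9 vs 7.5).
No option dominates S4.

none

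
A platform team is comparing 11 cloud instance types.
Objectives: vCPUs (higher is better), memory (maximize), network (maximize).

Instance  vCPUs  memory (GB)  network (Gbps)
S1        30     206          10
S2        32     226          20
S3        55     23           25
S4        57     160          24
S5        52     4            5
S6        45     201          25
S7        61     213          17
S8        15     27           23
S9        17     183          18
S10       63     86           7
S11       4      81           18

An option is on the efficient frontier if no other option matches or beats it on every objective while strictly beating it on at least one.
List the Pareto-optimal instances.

S2, S3, S4, S6, S7, S10

S1: dominated by S2 (vCPUs 32≥30, memory 226≥206, network 20≥10).
S2: not dominated (best memory).
S3: not dominated.
S4: not dominated.
S5: dominated by S3 (vCPUs 55≥52, memory 23≥4, network 25≥5).
S6: not dominated.
S7: not dominated.
S8: dominated by S4 (vCPUs 57≥15, memory 160≥27, network 24≥23).
S9: dominated by S2 (vCPUs 32≥17, memory 226≥183, network 20≥18).
S10: not dominated (best vCPUs).
S11: dominated by S2 (vCPUs 32≥4, memory 226≥81, network 20≥18).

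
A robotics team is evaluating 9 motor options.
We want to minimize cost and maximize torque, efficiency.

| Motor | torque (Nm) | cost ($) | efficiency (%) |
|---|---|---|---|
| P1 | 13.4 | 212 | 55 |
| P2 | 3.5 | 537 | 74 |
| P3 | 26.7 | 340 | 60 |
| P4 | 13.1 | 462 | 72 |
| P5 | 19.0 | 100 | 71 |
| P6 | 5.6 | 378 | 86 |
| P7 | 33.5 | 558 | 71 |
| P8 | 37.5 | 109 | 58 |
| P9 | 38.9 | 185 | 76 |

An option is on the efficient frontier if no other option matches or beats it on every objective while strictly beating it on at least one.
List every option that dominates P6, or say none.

P1: worse on efficiency (55 vs 86).
P2: worse on torque (3.5 vs 5.6).
P3: worse on efficiency (60 vs 86).
P4: worse on cost (462 vs 378).
P5: worse on efficiency (71 vs 86).
P7: worse on cost (558 vs 378).
P8: worse on efficiency (58 vs 86).
P9: worse on efficiency (76 vs 86).
No option dominates P6.

none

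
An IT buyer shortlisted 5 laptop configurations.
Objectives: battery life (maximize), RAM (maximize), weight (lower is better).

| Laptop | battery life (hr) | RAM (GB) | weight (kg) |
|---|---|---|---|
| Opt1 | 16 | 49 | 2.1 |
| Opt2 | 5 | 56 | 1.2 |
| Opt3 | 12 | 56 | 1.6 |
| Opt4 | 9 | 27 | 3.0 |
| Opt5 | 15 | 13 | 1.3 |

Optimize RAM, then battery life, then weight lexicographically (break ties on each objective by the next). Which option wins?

First maximize RAM: best is 56, kept {Opt2, Opt3}.
Then maximize battery life: best is 12, kept {Opt3}.

Opt3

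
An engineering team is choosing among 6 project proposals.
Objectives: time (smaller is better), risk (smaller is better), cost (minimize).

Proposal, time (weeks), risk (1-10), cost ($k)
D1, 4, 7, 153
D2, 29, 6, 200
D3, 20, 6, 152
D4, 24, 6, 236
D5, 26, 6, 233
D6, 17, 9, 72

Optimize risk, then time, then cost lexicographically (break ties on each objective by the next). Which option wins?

D3

First minimize risk: best is 6, kept {D2, D3, D4, D5}.
Then minimize time: best is 20, kept {D3}.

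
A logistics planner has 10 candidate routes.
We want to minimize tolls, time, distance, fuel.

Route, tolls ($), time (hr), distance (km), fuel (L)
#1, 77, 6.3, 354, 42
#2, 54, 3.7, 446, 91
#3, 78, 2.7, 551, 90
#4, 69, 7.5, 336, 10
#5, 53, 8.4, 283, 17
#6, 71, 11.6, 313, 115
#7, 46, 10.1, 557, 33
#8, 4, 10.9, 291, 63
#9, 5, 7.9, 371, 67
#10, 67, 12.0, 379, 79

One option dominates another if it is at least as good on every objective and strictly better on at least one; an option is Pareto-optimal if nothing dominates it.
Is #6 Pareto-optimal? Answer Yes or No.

No

#5 vs #6: tolls 53≤71, time 8.4≤11.6, distance 283≤313, fuel 17≤115 — #5 is at least as good on every objective and strictly better on at least one, so #5 dominates #6.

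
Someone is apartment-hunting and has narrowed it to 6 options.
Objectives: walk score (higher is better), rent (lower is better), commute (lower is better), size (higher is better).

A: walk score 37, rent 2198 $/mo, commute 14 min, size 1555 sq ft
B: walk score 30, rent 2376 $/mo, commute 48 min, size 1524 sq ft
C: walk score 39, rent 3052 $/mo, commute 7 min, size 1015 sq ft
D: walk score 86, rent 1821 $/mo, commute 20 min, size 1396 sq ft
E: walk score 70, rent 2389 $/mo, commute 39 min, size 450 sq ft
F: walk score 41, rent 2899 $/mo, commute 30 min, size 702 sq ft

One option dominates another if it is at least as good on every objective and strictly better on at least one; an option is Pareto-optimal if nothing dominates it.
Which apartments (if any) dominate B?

A

A: walk score 37≥30, rent 2198≤2376, commute 14≤48, size 1555≥1524 — dominates B.
Others (C, D, E, F) are each worse than B on at least one objective.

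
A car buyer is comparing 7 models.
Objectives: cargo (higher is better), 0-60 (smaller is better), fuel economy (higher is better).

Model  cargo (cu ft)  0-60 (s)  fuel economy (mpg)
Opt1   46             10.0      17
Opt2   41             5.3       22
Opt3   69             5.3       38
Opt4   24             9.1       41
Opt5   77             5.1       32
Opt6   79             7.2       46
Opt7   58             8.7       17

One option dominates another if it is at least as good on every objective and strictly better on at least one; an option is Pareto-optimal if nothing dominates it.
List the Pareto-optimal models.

Opt1: dominated by Opt3 (cargo 69≥46, 0-60 5.3≤10.0, fuel economy 38≥17).
Opt2: dominated by Opt3 (cargo 69≥41, 0-60 5.3≤5.3, fuel economy 38≥22).
Opt3: not dominated.
Opt4: dominated by Opt6 (cargo 79≥24, 0-60 7.2≤9.1, fuel economy 46≥41).
Opt5: not dominated (best 0-60).
Opt6: not dominated (best cargo).
Opt7: dominated by Opt3 (cargo 69≥58, 0-60 5.3≤8.7, fuel economy 38≥17).

Opt3, Opt5, Opt6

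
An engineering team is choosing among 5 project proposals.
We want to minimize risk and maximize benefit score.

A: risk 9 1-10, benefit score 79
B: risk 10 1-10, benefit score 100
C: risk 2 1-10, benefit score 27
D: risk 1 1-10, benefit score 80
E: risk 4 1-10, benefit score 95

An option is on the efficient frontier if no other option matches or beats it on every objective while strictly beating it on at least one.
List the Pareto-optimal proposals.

B, D, E

A: dominated by D (risk 1≤9, benefit score 80≥79).
B: not dominated (best benefit score).
C: dominated by D (risk 1≤2, benefit score 80≥27).
D: not dominated (best risk).
E: not dominated.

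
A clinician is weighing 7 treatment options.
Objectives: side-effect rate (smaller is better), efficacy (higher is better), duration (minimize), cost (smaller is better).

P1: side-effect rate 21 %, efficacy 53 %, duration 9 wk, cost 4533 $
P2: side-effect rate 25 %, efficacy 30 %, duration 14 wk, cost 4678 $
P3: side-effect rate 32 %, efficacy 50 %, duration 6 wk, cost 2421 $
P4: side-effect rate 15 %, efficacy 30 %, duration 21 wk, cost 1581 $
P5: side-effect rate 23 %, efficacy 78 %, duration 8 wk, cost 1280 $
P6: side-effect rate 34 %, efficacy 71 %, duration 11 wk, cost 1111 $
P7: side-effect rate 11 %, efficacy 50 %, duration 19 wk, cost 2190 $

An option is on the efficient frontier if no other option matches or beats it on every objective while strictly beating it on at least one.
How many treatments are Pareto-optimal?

6

P1: not dominated.
P2: dominated by P1 (side-effect rate 21≤25, efficacy 53≥30, duration 9≤14, cost 4533≤4678).
P3: not dominated (best duration).
P4: not dominated.
P5: not dominated (best efficacy).
P6: not dominated (best cost).
P7: not dominated (best side-effect rate).
Pareto-optimal: P1, P3, P4, P5, P6, P7 → 6.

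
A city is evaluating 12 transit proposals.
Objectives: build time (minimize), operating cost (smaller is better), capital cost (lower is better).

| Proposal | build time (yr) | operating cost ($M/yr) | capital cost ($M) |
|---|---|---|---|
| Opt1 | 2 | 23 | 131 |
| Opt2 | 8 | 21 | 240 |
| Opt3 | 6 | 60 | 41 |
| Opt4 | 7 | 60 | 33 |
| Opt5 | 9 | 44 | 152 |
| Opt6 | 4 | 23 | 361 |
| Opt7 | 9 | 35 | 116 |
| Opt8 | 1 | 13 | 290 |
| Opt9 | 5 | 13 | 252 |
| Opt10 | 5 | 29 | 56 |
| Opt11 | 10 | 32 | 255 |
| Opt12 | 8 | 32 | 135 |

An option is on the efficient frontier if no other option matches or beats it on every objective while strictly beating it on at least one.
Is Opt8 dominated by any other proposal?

Opt1: worse on build time (2 vs 1).
Opt2: worse on build time (8 vs 1).
Opt3: worse on build time (6 vs 1).
Opt4: worse on build time (7 vs 1).
Opt5: worse on build time (9 vs 1).
Opt6: worse on build time (4 vs 1).
Opt7: worse on build time (9 vs 1).
Opt9: worse on build time (5 vs 1).
Opt10: worse on build time (5 vs 1).
Opt11: worse on build time (10 vs 1).
Opt12: worse on build time (8 vs 1).
No option is at least as good as Opt8 on every objective and strictly better on one.

No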